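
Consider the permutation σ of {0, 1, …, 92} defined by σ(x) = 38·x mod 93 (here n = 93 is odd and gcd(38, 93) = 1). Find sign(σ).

Orbit of 67 under x↦38x: [67, 35, 28, 41, 70, 56, 82]… (length divides ord_93(38)).
π_38 has 6 disjoint cycles with lengths [30, 30, 15, 15, 2, 1] on {0,…,92}.
6 cycles on 93: each ℓ→(−1)^(ℓ−1), product (−1)^87 = -1.

-1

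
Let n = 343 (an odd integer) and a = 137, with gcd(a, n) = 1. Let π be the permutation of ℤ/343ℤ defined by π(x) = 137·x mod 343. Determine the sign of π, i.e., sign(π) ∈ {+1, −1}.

Start at x=305: 305 → 282 → 218 → 25 → 338 → 1 → 137 → … (one orbit).
7 cycles of lengths [147, 147, 21, 21, 3, 3, 1].
With 7 cycles on 343 points, sign = (−1)^{343−7} = +1.
The Jacobi symbol (137|343) = +1 (Zolotarev) agrees.

+1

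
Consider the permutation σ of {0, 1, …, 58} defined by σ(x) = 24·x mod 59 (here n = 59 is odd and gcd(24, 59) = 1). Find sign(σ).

Start at x=29: 29 → 47 → 7 → 50 → 20 → 8 → 15 → … (one orbit).
2 cycles of lengths [58, 1].
With 2 cycles on 59 points, sign = (−1)^{59−2} = -1.
Via Zolotarev, sign(π_{24}) = (24|59) = -1.

-1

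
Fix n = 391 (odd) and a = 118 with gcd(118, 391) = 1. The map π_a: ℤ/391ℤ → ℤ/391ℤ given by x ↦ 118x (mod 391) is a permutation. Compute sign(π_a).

+1

Orbit of 101 under x↦118x: [101, 188, 288, 358, 16, 324, 305]… (length divides ord_391(118)).
π_118 has 27 disjoint cycles with lengths [22, 22, 22, 22, 22, 22, 22, 22, 22, 22, 22, 22, 22, 22, 22, 22, 11, 11, 2, 2, 2, 2, 2, 2, 2, 2, 1] on {0,…,390}.
sign(π) = (−1)^{n − #cycles} = (−1)^{391−27} = (−1)^364 = +1.
Zolotarev: (118|391) = +1, matching the cycle-count sign.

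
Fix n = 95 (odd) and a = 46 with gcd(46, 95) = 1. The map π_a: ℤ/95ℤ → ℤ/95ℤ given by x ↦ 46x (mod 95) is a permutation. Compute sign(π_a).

Start at x=1: 1 → 46 → 26 → 56 → 11 → 31 → 1 (one orbit).
20 cycles of lengths [6, 6, 6, 6, 6, 6, 6, 6, 6, 6, 6, 6, 6, 6, 6, 1, 1, 1, 1, 1].
n − c = 95 − 20 = 75; sign = (−1)^75 = -1.
The Jacobi symbol (46|95) = -1 (Zolotarev) agrees.

-1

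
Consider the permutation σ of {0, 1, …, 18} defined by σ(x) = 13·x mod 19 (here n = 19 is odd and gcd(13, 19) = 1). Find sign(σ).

Orbit of 10 under x↦13x: [10, 16, 18, 6, 2, 7, 15]… (length divides ord_19(13)).
π_13 has 2 disjoint cycles with lengths [18, 1] on {0,…,18}.
n − c = 19 − 2 = 17; sign = (−1)^17 = -1.
The Jacobi symbol (13|19) = -1 (Zolotarev) agrees.

-1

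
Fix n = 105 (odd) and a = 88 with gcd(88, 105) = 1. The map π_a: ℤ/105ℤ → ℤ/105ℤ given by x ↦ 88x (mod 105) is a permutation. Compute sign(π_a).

-1

Start at x=64: 64 → 67 → 16 → 43 → 4 → 37 → 1 → … (one orbit).
18 cycles of lengths [12, 12, 12, 12, 12, 12, 4, 4, 4, 3, 3, 3, 3, 3, 3, 1, 1, 1].
sign(π) = (−1)^{n − #cycles} = (−1)^{105−18} = (−1)^87 = -1.
The Jacobi symbol (88|105) = -1 (Zolotarev) agrees.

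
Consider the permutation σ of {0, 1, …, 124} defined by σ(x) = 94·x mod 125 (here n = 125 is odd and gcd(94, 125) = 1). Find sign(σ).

Start at x=34: 34 → 71 → 49 → 106 → 89 → 116 → 29 → … (one orbit).
Cycle lengths of π_94 on ℤ/125ℤ: [50, 50, 10, 10, 2, 2, 1]; 7 cycles in total.
Σ(ℓ_i−1) = 125−7 = 118; sign = (−1)^118 = +1.
Via Zolotarev, sign(π_{94}) = (94|125) = +1.

+1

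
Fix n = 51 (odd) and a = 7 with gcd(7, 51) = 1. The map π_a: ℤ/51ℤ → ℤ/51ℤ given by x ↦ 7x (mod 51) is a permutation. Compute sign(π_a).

-1

Start at x=46: 46 → 16 → 10 → 19 → 31 → 13 → 40 → … (one orbit).
π_7 has 6 disjoint cycles with lengths [16, 16, 16, 1, 1, 1] on {0,…,50}.
Σ(ℓ_i−1) = 51−6 = 45; sign = (−1)^45 = -1.
Via Zolotarev, sign(π_{7}) = (7|51) = -1.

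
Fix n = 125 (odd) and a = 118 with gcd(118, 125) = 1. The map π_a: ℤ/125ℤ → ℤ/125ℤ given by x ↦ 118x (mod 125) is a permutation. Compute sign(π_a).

Orbit of 32 under x↦118x: [32, 26, 68, 24, 82, 51, 18]… (length divides ord_125(118)).
π_118 has 12 disjoint cycles with lengths [20, 20, 20, 20, 20, 4, 4, 4, 4, 4, 4, 1] on {0,…,124}.
sign(π) = (−1)^{n − #cycles} = (−1)^{125−12} = (−1)^113 = -1.
(118|125)_J = -1 (Zolotarev's lemma cross-check).

-1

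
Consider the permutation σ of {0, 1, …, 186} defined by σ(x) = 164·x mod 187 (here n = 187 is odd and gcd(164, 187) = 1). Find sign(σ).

+1

Orbit of 131 under x↦164x: [131, 166, 109, 111, 65, 1, 164]… (length divides ord_187(164)).
The orbit structure of x ↦ 164x mod 187: 17 orbits of sizes [16, 16, 16, 16, 16, 16, 16, 16, 16, 16, 16, 2, 2, 2, 2, 2, 1].
17 cycles on 187: each ℓ→(−1)^(ℓ−1), product (−1)^170 = +1.
The Jacobi symbol (164|187) = +1 (Zolotarev) agrees.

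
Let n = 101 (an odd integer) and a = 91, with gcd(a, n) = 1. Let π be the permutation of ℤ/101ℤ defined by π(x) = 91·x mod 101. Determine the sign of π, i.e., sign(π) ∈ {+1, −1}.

-1

Trace 91: π^k(91) = [91, 100, 10, 1] for k=0..3.
26 cycles of lengths [4, 4, 4, 4, 4, 4, 4, 4, 4, 4, 4, 4, 4, 4, 4, 4, 4, 4, 4, 4, 4, 4, 4, 4, 4, 1].
sign(π) = (−1)^{n − #cycles} = (−1)^{101−26} = (−1)^75 = -1.
Zolotarev: (91|101) = -1, matching the cycle-count sign.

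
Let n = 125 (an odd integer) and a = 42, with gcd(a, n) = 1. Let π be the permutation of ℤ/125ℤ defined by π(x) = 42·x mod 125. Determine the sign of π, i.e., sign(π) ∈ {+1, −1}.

-1

Trace 47: π^k(47) = [47, 99, 33, 11, 87, 29, 93] for k=0..6.
Cycle type of π: 100 + 20 + 4 + 1; total 4 cycles.
sign(π) = (−1)^{n − #cycles} = (−1)^{125−4} = (−1)^121 = -1.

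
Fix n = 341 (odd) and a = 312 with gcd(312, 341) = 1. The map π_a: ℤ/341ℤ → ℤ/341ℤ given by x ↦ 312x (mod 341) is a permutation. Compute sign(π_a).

Trace 159: π^k(159) = [159, 163, 47, 1, 312] for k=0..4.
69 cycles of lengths [5, 5, 5, 5, 5, 5, 5, 5, 5, 5, 5, 5, 5, 5, 5, 5, 5, 5, 5, 5, 5, 5, 5, 5, 5, 5, 5, 5, 5, 5, 5, 5, 5, 5, 5, 5, 5, 5, 5, 5, 5, 5, 5, 5, 5, 5, 5, 5, 5, 5, 5, 5, 5, 5, 5, 5, 5, 5, 5, 5, 5, 5, 5, 5, 5, 5, 5, 5, 1].
341 − 69 = 272 transpositions; sign(π) = (−1)^272 = +1.
(312|341)_J = +1 (Zolotarev's lemma cross-check).

+1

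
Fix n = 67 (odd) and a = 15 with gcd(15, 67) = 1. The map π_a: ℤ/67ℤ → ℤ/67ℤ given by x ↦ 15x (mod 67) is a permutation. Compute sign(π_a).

+1

Trace 62: π^k(62) = [62, 59, 14, 9, 1, 15, 24] for k=0..6.
7 cycles of lengths [11, 11, 11, 11, 11, 11, 1].
With 7 cycles on 67 points, sign = (−1)^{67−7} = +1.
Check: (15/67) = +1 by Zolotarev.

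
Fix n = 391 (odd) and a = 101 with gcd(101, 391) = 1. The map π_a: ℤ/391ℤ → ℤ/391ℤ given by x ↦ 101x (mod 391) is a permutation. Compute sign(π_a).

+1

Orbit of 358 under x↦101x: [358, 186, 18, 254, 239, 288, 154]… (length divides ord_391(101)).
Decompose π into cycles: lengths [22, 22, 22, 22, 22, 22, 22, 22, 22, 22, 22, 22, 22, 22, 22, 22, 11, 11, 2, 2, 2, 2, 2, 2, 2, 2, 1] (27 cycles, including the fixed point 0).
27 cycles on 391: each ℓ→(−1)^(ℓ−1), product (−1)^364 = +1.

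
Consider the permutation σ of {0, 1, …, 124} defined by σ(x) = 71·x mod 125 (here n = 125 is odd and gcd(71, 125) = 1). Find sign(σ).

+1

Orbit of 51 under x↦71x: [51, 121, 91, 86, 106, 26, 96]… (length divides ord_125(71)).
Decompose π into cycles: lengths [25, 25, 25, 25, 5, 5, 5, 5, 1, 1, 1, 1, 1] (13 cycles, including the fixed point 0).
125 − 13 = 112 transpositions; sign(π) = (−1)^112 = +1.
The Jacobi symbol (71|125) = +1 (Zolotarev) agrees.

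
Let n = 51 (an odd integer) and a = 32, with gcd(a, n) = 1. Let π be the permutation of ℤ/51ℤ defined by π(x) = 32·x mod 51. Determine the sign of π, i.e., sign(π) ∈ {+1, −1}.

-1

Start at x=32: 32 → 4 → 26 → 16 → 2 → 13 → 8 → … (one orbit).
The orbit structure of x ↦ 32x mod 51: 8 orbits of sizes [8, 8, 8, 8, 8, 8, 2, 1].
With 8 cycles on 51 points, sign = (−1)^{51−8} = -1.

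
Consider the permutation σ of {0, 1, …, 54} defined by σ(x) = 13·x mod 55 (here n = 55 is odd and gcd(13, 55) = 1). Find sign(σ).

+1

Orbit of 13 under x↦13x: [13, 4, 52, 16, 43, 9, 7]… (length divides ord_55(13)).
5 cycles of lengths [20, 20, 10, 4, 1].
sign(π) = (−1)^{n − #cycles} = (−1)^{55−5} = (−1)^50 = +1.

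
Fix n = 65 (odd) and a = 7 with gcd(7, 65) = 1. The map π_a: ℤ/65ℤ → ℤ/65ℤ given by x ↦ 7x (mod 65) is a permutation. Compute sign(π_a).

Trace 58: π^k(58) = [58, 16, 47, 4, 28, 1, 7] for k=0..6.
Cycle lengths of π_7 on ℤ/65ℤ: [12, 12, 12, 12, 12, 4, 1]; 7 cycles in total.
65 − 7 = 58 transpositions; sign(π) = (−1)^58 = +1.

+1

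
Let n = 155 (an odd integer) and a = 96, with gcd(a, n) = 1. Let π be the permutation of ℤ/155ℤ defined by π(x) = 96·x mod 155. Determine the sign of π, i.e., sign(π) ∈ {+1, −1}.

Start at x=71: 71 → 151 → 81 → 26 → 16 → 141 → 51 → … (one orbit).
Decompose π into cycles: lengths [30, 30, 30, 30, 30, 1, 1, 1, 1, 1] (10 cycles, including the fixed point 0).
n − c = 155 − 10 = 145; sign = (−1)^145 = -1.
The Jacobi symbol (96|155) = -1 (Zolotarev) agrees.

-1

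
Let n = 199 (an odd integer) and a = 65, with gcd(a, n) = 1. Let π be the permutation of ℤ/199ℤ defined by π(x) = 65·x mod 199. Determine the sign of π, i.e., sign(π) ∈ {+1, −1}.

Trace 20: π^k(20) = [20, 106, 124, 100, 132, 23, 102] for k=0..6.
π_65 has 3 disjoint cycles with lengths [99, 99, 1] on {0,…,198}.
With 3 cycles on 199 points, sign = (−1)^{199−3} = +1.
(65|199)_J = +1 (Zolotarev's lemma cross-check).

+1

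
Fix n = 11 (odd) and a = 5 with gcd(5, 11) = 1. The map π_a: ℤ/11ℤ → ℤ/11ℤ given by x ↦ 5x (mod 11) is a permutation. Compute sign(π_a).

+1

Start at x=9: 9 → 1 → 5 → 3 → 4 → 9 (one orbit).
π_5 has 3 disjoint cycles with lengths [5, 5, 1] on {0,…,10}.
With 3 cycles on 11 points, sign = (−1)^{11−3} = +1.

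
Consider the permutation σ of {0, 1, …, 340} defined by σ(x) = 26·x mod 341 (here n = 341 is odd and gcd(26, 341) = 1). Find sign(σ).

Start at x=36: 36 → 254 → 125 → 181 → 273 → 278 → 67 → … (one orbit).
Cycle type of π: 30×10 + 6×5 + 5×2 + 1; total 18 cycles.
18 cycles on 341: each ℓ→(−1)^(ℓ−1), product (−1)^323 = -1.
Check: (26/341) = -1 by Zolotarev.

-1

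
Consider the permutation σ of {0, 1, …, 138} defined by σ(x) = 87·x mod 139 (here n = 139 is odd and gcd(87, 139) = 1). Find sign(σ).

-1

Start at x=84: 84 → 80 → 10 → 36 → 74 → 44 → 75 → … (one orbit).
Decompose π into cycles: lengths [46, 46, 46, 1] (4 cycles, including the fixed point 0).
n − c = 139 − 4 = 135; sign = (−1)^135 = -1.
Via Zolotarev, sign(π_{87}) = (87|139) = -1.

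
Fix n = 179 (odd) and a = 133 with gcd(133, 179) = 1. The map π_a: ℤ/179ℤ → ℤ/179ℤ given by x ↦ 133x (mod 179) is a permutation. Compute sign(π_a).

Start at x=128: 128 → 19 → 21 → 108 → 44 → 124 → 24 → … (one orbit).
2 cycles of lengths [178, 1].
Σ(ℓ_i−1) = 179−2 = 177; sign = (−1)^177 = -1.

-1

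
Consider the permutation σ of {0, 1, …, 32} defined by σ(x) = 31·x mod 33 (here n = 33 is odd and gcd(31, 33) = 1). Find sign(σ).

Orbit of 16 under x↦31x: [16, 1, 31, 4, 25]… (length divides ord_33(31)).
π_31 has 9 disjoint cycles with lengths [5, 5, 5, 5, 5, 5, 1, 1, 1] on {0,…,32}.
With 9 cycles on 33 points, sign = (−1)^{33−9} = +1.

+1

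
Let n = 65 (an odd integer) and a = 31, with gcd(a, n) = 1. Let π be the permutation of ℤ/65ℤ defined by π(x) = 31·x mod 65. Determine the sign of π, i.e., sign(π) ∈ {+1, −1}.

Start at x=31: 31 → 51 → 21 → 1 → 31 (one orbit).
Decompose π into cycles: lengths [4, 4, 4, 4, 4, 4, 4, 4, 4, 4, 4, 4, 4, 4, 4, 1, 1, 1, 1, 1] (20 cycles, including the fixed point 0).
sign(π) = (−1)^{n − #cycles} = (−1)^{65−20} = (−1)^45 = -1.
The Jacobi symbol (31|65) = -1 (Zolotarev) agrees.

-1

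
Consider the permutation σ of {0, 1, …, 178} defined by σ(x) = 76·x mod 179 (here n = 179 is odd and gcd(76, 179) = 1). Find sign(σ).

+1

Trace 16: π^k(16) = [16, 142, 52, 14, 169, 135, 57] for k=0..6.
3 cycles of lengths [89, 89, 1].
With 3 cycles on 179 points, sign = (−1)^{179−3} = +1.
(76|179)_J = +1 (Zolotarev's lemma cross-check).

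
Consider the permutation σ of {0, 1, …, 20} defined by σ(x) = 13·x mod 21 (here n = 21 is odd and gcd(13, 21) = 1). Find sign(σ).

Orbit of 1 under x↦13x: [1, 13]… (length divides ord_21(13)).
Decompose π into cycles: lengths [2, 2, 2, 2, 2, 2, 2, 2, 2, 1, 1, 1] (12 cycles, including the fixed point 0).
sign(π) = (−1)^{n − #cycles} = (−1)^{21−12} = (−1)^9 = -1.
Check: (13/21) = -1 by Zolotarev.

-1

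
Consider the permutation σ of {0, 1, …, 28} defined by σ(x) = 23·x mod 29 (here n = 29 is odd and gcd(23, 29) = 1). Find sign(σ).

Start at x=23: 23 → 7 → 16 → 20 → 25 → 24 → 1 → 23 (one orbit).
Decompose π into cycles: lengths [7, 7, 7, 7, 1] (5 cycles, including the fixed point 0).
29 − 5 = 24 transpositions; sign(π) = (−1)^24 = +1.

+1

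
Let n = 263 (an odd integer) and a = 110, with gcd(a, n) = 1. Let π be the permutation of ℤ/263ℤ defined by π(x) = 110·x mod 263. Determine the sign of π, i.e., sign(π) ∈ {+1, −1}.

-1

Trace 16: π^k(16) = [16, 182, 32, 101, 64, 202, 128] for k=0..6.
π_110 has 2 disjoint cycles with lengths [262, 1] on {0,…,262}.
2 cycles on 263: each ℓ→(−1)^(ℓ−1), product (−1)^261 = -1.
The Jacobi symbol (110|263) = -1 (Zolotarev) agrees.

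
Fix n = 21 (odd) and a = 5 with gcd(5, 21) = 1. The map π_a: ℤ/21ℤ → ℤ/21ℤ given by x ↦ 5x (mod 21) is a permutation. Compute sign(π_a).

+1

Trace 17: π^k(17) = [17, 1, 5, 4, 20, 16] for k=0..5.
π_5 has 5 disjoint cycles with lengths [6, 6, 6, 2, 1] on {0,…,20}.
5 cycles on 21: each ℓ→(−1)^(ℓ−1), product (−1)^16 = +1.
Zolotarev: (5|21) = +1, matching the cycle-count sign.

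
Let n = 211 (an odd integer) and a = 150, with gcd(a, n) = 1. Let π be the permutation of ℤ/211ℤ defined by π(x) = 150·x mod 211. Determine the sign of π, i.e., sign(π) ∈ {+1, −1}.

+1

Start at x=21: 21 → 196 → 71 → 100 → 19 → 107 → 14 → … (one orbit).
Cycle type of π: 15×14 + 1; total 15 cycles.
211 − 15 = 196 transpositions; sign(π) = (−1)^196 = +1.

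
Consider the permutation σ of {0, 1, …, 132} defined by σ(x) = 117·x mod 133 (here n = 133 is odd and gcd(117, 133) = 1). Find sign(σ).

+1

Start at x=108: 108 → 1 → 117 → 123 → 27 → 100 → 129 → … (one orbit).
π_117 has 9 disjoint cycles with lengths [18, 18, 18, 18, 18, 18, 18, 6, 1] on {0,…,132}.
n − c = 133 − 9 = 124; sign = (−1)^124 = +1.
Zolotarev: (117|133) = +1, matching the cycle-count sign.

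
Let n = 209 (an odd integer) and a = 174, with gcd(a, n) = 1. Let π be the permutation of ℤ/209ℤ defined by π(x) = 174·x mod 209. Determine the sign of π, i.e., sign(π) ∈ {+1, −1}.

Trace 37: π^k(37) = [37, 168, 181, 144, 185, 4, 69] for k=0..6.
Cycle lengths of π_174 on ℤ/209ℤ: [90, 90, 18, 5, 5, 1]; 6 cycles in total.
209 − 6 = 203 transpositions; sign(π) = (−1)^203 = -1.

-1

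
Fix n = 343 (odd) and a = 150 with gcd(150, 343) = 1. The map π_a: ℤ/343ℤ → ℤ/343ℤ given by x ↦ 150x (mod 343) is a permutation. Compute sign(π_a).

-1

Orbit of 248 under x↦150x: [248, 156, 76, 81, 145, 141, 227]… (length divides ord_343(150)).
4 cycles of lengths [294, 42, 6, 1].
4 cycles on 343: each ℓ→(−1)^(ℓ−1), product (−1)^339 = -1.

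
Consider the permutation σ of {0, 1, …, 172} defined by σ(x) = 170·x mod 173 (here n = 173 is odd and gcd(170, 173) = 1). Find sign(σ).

Orbit of 163 under x↦170x: [163, 30, 83, 97, 55, 8, 149]… (length divides ord_173(170)).
2 cycles of lengths [172, 1].
173 − 2 = 171 transpositions; sign(π) = (−1)^171 = -1.

-1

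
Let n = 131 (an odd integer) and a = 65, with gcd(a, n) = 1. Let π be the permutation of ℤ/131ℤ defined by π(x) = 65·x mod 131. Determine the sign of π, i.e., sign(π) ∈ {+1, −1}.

Start at x=114: 114 → 74 → 94 → 84 → 89 → 21 → 55 → … (one orbit).
Decompose π into cycles: lengths [65, 65, 1] (3 cycles, including the fixed point 0).
3 cycles on 131: each ℓ→(−1)^(ℓ−1), product (−1)^128 = +1.

+1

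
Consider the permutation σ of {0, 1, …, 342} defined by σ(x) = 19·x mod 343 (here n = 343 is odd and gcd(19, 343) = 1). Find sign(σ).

-1

Orbit of 324 under x↦19x: [324, 325, 1, 19, 18, 342]… (length divides ord_343(19)).
58 cycles of lengths [6, 6, 6, 6, 6, 6, 6, 6, 6, 6, 6, 6, 6, 6, 6, 6, 6, 6, 6, 6, 6, 6, 6, 6, 6, 6, 6, 6, 6, 6, 6, 6, 6, 6, 6, 6, 6, 6, 6, 6, 6, 6, 6, 6, 6, 6, 6, 6, 6, 6, 6, 6, 6, 6, 6, 6, 6, 1].
Σ(ℓ_i−1) = 343−58 = 285; sign = (−1)^285 = -1.
(19|343)_J = -1 (Zolotarev's lemma cross-check).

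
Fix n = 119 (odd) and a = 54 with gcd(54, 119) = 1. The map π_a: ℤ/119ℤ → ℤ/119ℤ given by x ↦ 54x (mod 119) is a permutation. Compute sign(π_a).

Start at x=61: 61 → 81 → 90 → 100 → 45 → 50 → 82 → … (one orbit).
5 cycles of lengths [48, 48, 16, 6, 1].
With 5 cycles on 119 points, sign = (−1)^{119−5} = +1.
(54|119)_J = +1 (Zolotarev's lemma cross-check).

+1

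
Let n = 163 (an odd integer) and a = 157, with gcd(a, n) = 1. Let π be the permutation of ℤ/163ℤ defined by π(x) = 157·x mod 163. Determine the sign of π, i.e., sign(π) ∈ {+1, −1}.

-1

Start at x=86: 86 → 136 → 162 → 6 → 127 → 53 → 8 → … (one orbit).
The orbit structure of x ↦ 157x mod 163: 4 orbits of sizes [54, 54, 54, 1].
sign(π) = (−1)^{n − #cycles} = (−1)^{163−4} = (−1)^159 = -1.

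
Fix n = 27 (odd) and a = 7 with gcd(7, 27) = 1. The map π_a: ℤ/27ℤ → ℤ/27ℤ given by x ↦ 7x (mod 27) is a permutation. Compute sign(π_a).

+1

Orbit of 10 under x↦7x: [10, 16, 4, 1, 7, 22, 19]… (length divides ord_27(7)).
Cycle lengths of π_7 on ℤ/27ℤ: [9, 9, 3, 3, 1, 1, 1]; 7 cycles in total.
Σ(ℓ_i−1) = 27−7 = 20; sign = (−1)^20 = +1.
Zolotarev: (7|27) = +1, matching the cycle-count sign.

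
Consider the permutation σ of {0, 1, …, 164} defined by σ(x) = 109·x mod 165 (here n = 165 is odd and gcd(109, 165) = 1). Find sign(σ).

-1

Trace 1: π^k(1) = [1, 109] for k=0..1.
Decompose π into cycles: lengths [2, 2, 2, 2, 2, 2, 2, 2, 2, 2, 2, 2, 2, 2, 2, 2, 2, 2, 2, 2, 2, 2, 2, 2, 2, 2, 2, 2, 2, 2, 2, 2, 2, 2, 2, 2, 2, 2, 2, 2, 2, 2, 2, 2, 2, 2, 2, 2, 2, 2, 2, 2, 2, 2, 2, 2, 2, 2, 2, 2, 2, 2, 2, 2, 2, 2, 2, 2, 2, 2, 2, 2, 2, 2, 2, 2, 2, 2, 2, 2, 2, 1, 1, 1] (84 cycles, including the fixed point 0).
With 84 cycles on 165 points, sign = (−1)^{165−84} = -1.
(109|165)_J = -1 (Zolotarev's lemma cross-check).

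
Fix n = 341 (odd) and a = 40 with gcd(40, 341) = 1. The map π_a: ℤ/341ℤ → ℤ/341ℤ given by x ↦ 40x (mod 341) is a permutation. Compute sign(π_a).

-1

Start at x=113: 113 → 87 → 70 → 72 → 152 → 283 → 67 → … (one orbit).
The orbit structure of x ↦ 40x mod 341: 14 orbits of sizes [30, 30, 30, 30, 30, 30, 30, 30, 30, 30, 15, 15, 10, 1].
n − c = 341 − 14 = 327; sign = (−1)^327 = -1.
(40|341)_J = -1 (Zolotarev's lemma cross-check).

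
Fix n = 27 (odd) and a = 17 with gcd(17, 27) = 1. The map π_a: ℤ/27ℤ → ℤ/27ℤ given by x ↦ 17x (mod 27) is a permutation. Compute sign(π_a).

Trace 10: π^k(10) = [10, 8, 1, 17, 19, 26] for k=0..5.
π_17 has 8 disjoint cycles with lengths [6, 6, 6, 2, 2, 2, 2, 1] on {0,…,26}.
27 − 8 = 19 transpositions; sign(π) = (−1)^19 = -1.

-1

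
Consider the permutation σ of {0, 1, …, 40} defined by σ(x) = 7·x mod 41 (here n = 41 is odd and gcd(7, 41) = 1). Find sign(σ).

-1

Orbit of 14 under x↦7x: [14, 16, 30, 5, 35, 40, 34]… (length divides ord_41(7)).
2 cycles of lengths [40, 1].
With 2 cycles on 41 points, sign = (−1)^{41−2} = -1.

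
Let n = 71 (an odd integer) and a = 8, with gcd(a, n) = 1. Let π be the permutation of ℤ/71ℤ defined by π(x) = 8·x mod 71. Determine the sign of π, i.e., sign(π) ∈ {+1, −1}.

Orbit of 10 under x↦8x: [10, 9, 1, 8, 64, 15, 49]… (length divides ord_71(8)).
Cycle lengths of π_8 on ℤ/71ℤ: [35, 35, 1]; 3 cycles in total.
3 cycles on 71: each ℓ→(−1)^(ℓ−1), product (−1)^68 = +1.

+1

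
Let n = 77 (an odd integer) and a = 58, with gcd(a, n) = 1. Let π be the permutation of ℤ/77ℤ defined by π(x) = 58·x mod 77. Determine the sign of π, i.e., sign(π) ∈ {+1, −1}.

+1

Start at x=16: 16 → 4 → 1 → 58 → 53 → 71 → 37 → … (one orbit).
The orbit structure of x ↦ 58x mod 77: 9 orbits of sizes [15, 15, 15, 15, 5, 5, 3, 3, 1].
9 cycles on 77: each ℓ→(−1)^(ℓ−1), product (−1)^68 = +1.
The Jacobi symbol (58|77) = +1 (Zolotarev) agrees.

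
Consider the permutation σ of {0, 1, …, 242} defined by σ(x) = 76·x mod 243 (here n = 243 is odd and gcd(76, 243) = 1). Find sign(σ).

+1

Trace 112: π^k(112) = [112, 7, 46, 94, 97, 82, 157] for k=0..6.
11 cycles of lengths [81, 81, 27, 27, 9, 9, 3, 3, 1, 1, 1].
243 − 11 = 232 transpositions; sign(π) = (−1)^232 = +1.
The Jacobi symbol (76|243) = +1 (Zolotarev) agrees.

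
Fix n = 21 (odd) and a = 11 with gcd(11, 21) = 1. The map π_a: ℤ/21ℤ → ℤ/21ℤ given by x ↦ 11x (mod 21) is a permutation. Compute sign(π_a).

Start at x=1: 1 → 11 → 16 → 8 → 4 → 2 → 1 (one orbit).
Cycle lengths of π_11 on ℤ/21ℤ: [6, 6, 3, 3, 2, 1]; 6 cycles in total.
21 − 6 = 15 transpositions; sign(π) = (−1)^15 = -1.
Via Zolotarev, sign(π_{11}) = (11|21) = -1.

-1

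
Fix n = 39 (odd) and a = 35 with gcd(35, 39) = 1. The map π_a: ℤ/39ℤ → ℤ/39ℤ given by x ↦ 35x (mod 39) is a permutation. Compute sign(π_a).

-1

Trace 16: π^k(16) = [16, 14, 22, 29, 1, 35] for k=0..5.
10 cycles of lengths [6, 6, 6, 6, 3, 3, 3, 3, 2, 1].
10 cycles on 39: each ℓ→(−1)^(ℓ−1), product (−1)^29 = -1.
Via Zolotarev, sign(π_{35}) = (35|39) = -1.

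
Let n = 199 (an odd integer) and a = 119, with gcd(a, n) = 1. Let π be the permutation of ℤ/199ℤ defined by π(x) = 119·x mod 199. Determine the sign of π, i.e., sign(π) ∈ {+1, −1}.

-1

Orbit of 101 under x↦119x: [101, 79, 48, 140, 143, 102, 198]… (length divides ord_199(119)).
Cycle lengths of π_119 on ℤ/199ℤ: [198, 1]; 2 cycles in total.
Σ(ℓ_i−1) = 199−2 = 197; sign = (−1)^197 = -1.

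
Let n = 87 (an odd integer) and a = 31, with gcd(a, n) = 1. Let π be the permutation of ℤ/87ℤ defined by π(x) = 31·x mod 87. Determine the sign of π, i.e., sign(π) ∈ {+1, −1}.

-1

Orbit of 4 under x↦31x: [4, 37, 16, 61, 64, 70, 82]… (length divides ord_87(31)).
Cycle type of π: 28×3 + 1×3; total 6 cycles.
Σ(ℓ_i−1) = 87−6 = 81; sign = (−1)^81 = -1.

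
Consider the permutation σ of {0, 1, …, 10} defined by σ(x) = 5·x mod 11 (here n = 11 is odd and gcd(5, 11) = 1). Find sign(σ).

+1

Orbit of 3 under x↦5x: [3, 4, 9, 1, 5]… (length divides ord_11(5)).
Cycle lengths of π_5 on ℤ/11ℤ: [5, 5, 1]; 3 cycles in total.
11 − 3 = 8 transpositions; sign(π) = (−1)^8 = +1.
The Jacobi symbol (5|11) = +1 (Zolotarev) agrees.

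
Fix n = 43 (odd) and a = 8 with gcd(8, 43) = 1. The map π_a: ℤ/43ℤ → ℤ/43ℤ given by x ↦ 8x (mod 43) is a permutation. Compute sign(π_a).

-1

Orbit of 22 under x↦8x: [22, 4, 32, 41, 27, 1, 8]… (length divides ord_43(8)).
π_8 has 4 disjoint cycles with lengths [14, 14, 14, 1] on {0,…,42}.
43 − 4 = 39 transpositions; sign(π) = (−1)^39 = -1.
(8|43)_J = -1 (Zolotarev's lemma cross-check).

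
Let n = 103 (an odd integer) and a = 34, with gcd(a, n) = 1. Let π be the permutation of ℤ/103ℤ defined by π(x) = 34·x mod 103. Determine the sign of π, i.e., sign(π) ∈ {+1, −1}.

Orbit of 100 under x↦34x: [100, 1, 34, 23, 61, 14, 64]… (length divides ord_103(34)).
Decompose π into cycles: lengths [17, 17, 17, 17, 17, 17, 1] (7 cycles, including the fixed point 0).
Σ(ℓ_i−1) = 103−7 = 96; sign = (−1)^96 = +1.
Check: (34/103) = +1 by Zolotarev.

+1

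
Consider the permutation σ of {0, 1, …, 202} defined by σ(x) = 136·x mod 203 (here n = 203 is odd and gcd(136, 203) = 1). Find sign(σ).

-1

Start at x=16: 16 → 146 → 165 → 110 → 141 → 94 → 198 → … (one orbit).
Cycle lengths of π_136 on ℤ/203ℤ: [42, 42, 42, 42, 7, 7, 7, 7, 6, 1]; 10 cycles in total.
sign(π) = (−1)^{n − #cycles} = (−1)^{203−10} = (−1)^193 = -1.
The Jacobi symbol (136|203) = -1 (Zolotarev) agrees.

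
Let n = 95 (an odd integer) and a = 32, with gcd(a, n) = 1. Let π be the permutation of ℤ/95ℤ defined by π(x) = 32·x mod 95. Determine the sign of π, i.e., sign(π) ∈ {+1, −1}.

+1

Trace 39: π^k(39) = [39, 13, 36, 12, 4, 33, 11] for k=0..6.
5 cycles of lengths [36, 36, 18, 4, 1].
5 cycles on 95: each ℓ→(−1)^(ℓ−1), product (−1)^90 = +1.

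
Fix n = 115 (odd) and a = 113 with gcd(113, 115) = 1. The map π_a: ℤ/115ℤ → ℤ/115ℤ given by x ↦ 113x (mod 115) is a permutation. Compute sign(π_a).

+1

Trace 101: π^k(101) = [101, 28, 59, 112, 6, 103, 24] for k=0..6.
Decompose π into cycles: lengths [44, 44, 22, 4, 1] (5 cycles, including the fixed point 0).
Σ(ℓ_i−1) = 115−5 = 110; sign = (−1)^110 = +1.
Check: (113/115) = +1 by Zolotarev.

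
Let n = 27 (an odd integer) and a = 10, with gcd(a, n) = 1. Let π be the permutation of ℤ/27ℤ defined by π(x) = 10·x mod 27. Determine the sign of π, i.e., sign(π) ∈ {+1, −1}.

Start at x=10: 10 → 19 → 1 → 10 (one orbit).
π_10 has 15 disjoint cycles with lengths [3, 3, 3, 3, 3, 3, 1, 1, 1, 1, 1, 1, 1, 1, 1] on {0,…,26}.
With 15 cycles on 27 points, sign = (−1)^{27−15} = +1.
The Jacobi symbol (10|27) = +1 (Zolotarev) agrees.

+1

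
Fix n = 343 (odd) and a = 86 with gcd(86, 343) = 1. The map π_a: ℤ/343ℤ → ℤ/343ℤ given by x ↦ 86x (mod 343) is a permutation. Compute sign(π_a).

+1

Orbit of 50 under x↦86x: [50, 184, 46, 183, 303, 333, 169]… (length divides ord_343(86)).
7 cycles of lengths [147, 147, 21, 21, 3, 3, 1].
sign(π) = (−1)^{n − #cycles} = (−1)^{343−7} = (−1)^336 = +1.
(86|343)_J = +1 (Zolotarev's lemma cross-check).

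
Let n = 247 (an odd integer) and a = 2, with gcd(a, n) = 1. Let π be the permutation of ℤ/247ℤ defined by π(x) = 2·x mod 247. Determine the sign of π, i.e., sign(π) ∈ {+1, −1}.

Trace 110: π^k(110) = [110, 220, 193, 139, 31, 62, 124] for k=0..6.
Cycle type of π: 36×6 + 18 + 12 + 1; total 9 cycles.
With 9 cycles on 247 points, sign = (−1)^{247−9} = +1.
Zolotarev: (2|247) = +1, matching the cycle-count sign.

+1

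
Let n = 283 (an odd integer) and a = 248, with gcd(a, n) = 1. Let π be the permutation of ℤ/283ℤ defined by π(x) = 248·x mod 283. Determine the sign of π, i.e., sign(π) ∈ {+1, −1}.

Orbit of 251 under x↦248x: [251, 271, 137, 16, 6, 73, 275]… (length divides ord_283(248)).
π_248 has 3 disjoint cycles with lengths [141, 141, 1] on {0,…,282}.
3 cycles on 283: each ℓ→(−1)^(ℓ−1), product (−1)^280 = +1.
Via Zolotarev, sign(π_{248}) = (248|283) = +1.

+1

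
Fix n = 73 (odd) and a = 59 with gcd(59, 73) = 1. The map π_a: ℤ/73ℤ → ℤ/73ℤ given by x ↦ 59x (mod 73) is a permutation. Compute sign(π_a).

-1

Orbit of 54 under x↦59x: [54, 47, 72, 14, 23, 43, 55]… (length divides ord_73(59)).
2 cycles of lengths [72, 1].
2 cycles on 73: each ℓ→(−1)^(ℓ−1), product (−1)^71 = -1.
(59|73)_J = -1 (Zolotarev's lemma cross-check).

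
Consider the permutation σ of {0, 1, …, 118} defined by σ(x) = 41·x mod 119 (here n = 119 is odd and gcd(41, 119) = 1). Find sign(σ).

Start at x=36: 36 → 48 → 64 → 6 → 8 → 90 → 1 → … (one orbit).
11 cycles of lengths [16, 16, 16, 16, 16, 16, 16, 2, 2, 2, 1].
11 cycles on 119: each ℓ→(−1)^(ℓ−1), product (−1)^108 = +1.
(41|119)_J = +1 (Zolotarev's lemma cross-check).

+1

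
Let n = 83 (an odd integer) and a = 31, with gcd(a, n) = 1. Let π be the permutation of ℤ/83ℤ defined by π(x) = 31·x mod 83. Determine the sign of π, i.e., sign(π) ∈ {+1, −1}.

Start at x=29: 29 → 69 → 64 → 75 → 1 → 31 → 48 → … (one orbit).
Cycle lengths of π_31 on ℤ/83ℤ: [41, 41, 1]; 3 cycles in total.
With 3 cycles on 83 points, sign = (−1)^{83−3} = +1.

+1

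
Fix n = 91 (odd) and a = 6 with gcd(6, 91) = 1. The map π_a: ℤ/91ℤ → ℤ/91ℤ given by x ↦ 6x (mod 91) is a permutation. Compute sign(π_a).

+1

Trace 64: π^k(64) = [64, 20, 29, 83, 43, 76, 1] for k=0..6.
Cycle type of π: 12×7 + 2×3 + 1; total 11 cycles.
With 11 cycles on 91 points, sign = (−1)^{91−11} = +1.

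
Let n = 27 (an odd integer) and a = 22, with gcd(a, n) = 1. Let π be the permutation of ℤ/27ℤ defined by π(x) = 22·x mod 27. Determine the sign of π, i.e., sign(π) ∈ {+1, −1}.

+1

Trace 19: π^k(19) = [19, 13, 16, 1, 22, 25, 10] for k=0..6.
π_22 has 7 disjoint cycles with lengths [9, 9, 3, 3, 1, 1, 1] on {0,…,26}.
7 cycles on 27: each ℓ→(−1)^(ℓ−1), product (−1)^20 = +1.
(22|27)_J = +1 (Zolotarev's lemma cross-check).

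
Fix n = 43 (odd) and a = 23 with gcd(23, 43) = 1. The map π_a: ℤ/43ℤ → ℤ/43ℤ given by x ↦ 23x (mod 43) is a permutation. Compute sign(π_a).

+1

Orbit of 21 under x↦23x: [21, 10, 15, 1, 23, 13, 41]… (length divides ord_43(23)).
π_23 has 3 disjoint cycles with lengths [21, 21, 1] on {0,…,42}.
With 3 cycles on 43 points, sign = (−1)^{43−3} = +1.
The Jacobi symbol (23|43) = +1 (Zolotarev) agrees.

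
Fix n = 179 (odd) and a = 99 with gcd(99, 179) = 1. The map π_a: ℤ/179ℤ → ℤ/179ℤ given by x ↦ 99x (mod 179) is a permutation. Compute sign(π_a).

-1

Trace 107: π^k(107) = [107, 32, 125, 24, 49, 18, 171] for k=0..6.
The orbit structure of x ↦ 99x mod 179: 2 orbits of sizes [178, 1].
179 − 2 = 177 transpositions; sign(π) = (−1)^177 = -1.
Check: (99/179) = -1 by Zolotarev.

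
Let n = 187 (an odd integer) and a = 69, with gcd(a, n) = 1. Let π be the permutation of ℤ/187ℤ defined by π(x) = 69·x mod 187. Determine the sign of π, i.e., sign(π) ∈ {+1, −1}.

+1

Trace 103: π^k(103) = [103, 1, 69, 86, 137] for k=0..4.
Cycle lengths of π_69 on ℤ/187ℤ: [5, 5, 5, 5, 5, 5, 5, 5, 5, 5, 5, 5, 5, 5, 5, 5, 5, 5, 5, 5, 5, 5, 5, 5, 5, 5, 5, 5, 5, 5, 5, 5, 5, 5, 1, 1, 1, 1, 1, 1, 1, 1, 1, 1, 1, 1, 1, 1, 1, 1, 1]; 51 cycles in total.
n − c = 187 − 51 = 136; sign = (−1)^136 = +1.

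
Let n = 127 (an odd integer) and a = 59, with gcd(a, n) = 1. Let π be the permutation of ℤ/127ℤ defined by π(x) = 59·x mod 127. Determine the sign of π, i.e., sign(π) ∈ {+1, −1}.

-1

Orbit of 99 under x↦59x: [99, 126, 68, 75, 107, 90, 103]… (length divides ord_127(59)).
Cycle type of π: 18×7 + 1; total 8 cycles.
127 − 8 = 119 transpositions; sign(π) = (−1)^119 = -1.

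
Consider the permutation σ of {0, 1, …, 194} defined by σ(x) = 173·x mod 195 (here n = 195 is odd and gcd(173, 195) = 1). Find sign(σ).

Trace 173: π^k(173) = [173, 94, 77, 61, 23, 79, 17] for k=0..6.
23 cycles of lengths [12, 12, 12, 12, 12, 12, 12, 12, 12, 12, 12, 12, 6, 6, 6, 6, 6, 6, 4, 4, 4, 2, 1].
n − c = 195 − 23 = 172; sign = (−1)^172 = +1.
Via Zolotarev, sign(π_{173}) = (173|195) = +1.

+1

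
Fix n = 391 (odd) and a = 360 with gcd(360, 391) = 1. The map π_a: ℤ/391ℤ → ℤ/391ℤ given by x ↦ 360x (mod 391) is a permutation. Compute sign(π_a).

+1

Trace 160: π^k(160) = [160, 123, 97, 121, 159, 154, 309] for k=0..6.
The orbit structure of x ↦ 360x mod 391: 5 orbits of sizes [176, 176, 22, 16, 1].
391 − 5 = 386 transpositions; sign(π) = (−1)^386 = +1.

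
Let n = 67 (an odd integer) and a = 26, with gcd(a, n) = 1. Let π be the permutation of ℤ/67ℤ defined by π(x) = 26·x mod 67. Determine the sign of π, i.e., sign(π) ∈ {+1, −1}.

+1

Start at x=62: 62 → 4 → 37 → 24 → 21 → 10 → 59 → … (one orbit).
π_26 has 3 disjoint cycles with lengths [33, 33, 1] on {0,…,66}.
n − c = 67 − 3 = 64; sign = (−1)^64 = +1.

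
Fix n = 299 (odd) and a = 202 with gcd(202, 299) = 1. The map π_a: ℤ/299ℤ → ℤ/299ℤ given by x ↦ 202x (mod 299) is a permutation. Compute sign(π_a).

Start at x=200: 200 → 35 → 193 → 116 → 110 → 94 → 151 → … (one orbit).
Cycle lengths of π_202 on ℤ/299ℤ: [132, 132, 12, 11, 11, 1]; 6 cycles in total.
6 cycles on 299: each ℓ→(−1)^(ℓ−1), product (−1)^293 = -1.

-1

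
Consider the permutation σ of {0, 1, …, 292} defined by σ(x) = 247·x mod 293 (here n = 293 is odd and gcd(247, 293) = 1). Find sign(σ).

Orbit of 152 under x↦247x: [152, 40, 211, 256, 237, 232, 169]… (length divides ord_293(247)).
Cycle lengths of π_247 on ℤ/293ℤ: [146, 146, 1]; 3 cycles in total.
With 3 cycles on 293 points, sign = (−1)^{293−3} = +1.
The Jacobi symbol (247|293) = +1 (Zolotarev) agrees.

+1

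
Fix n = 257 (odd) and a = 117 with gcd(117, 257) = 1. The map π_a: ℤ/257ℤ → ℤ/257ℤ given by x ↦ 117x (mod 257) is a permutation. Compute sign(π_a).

+1

Start at x=111: 111 → 137 → 95 → 64 → 35 → 240 → 67 → … (one orbit).
The orbit structure of x ↦ 117x mod 257: 5 orbits of sizes [64, 64, 64, 64, 1].
5 cycles on 257: each ℓ→(−1)^(ℓ−1), product (−1)^252 = +1.
Zolotarev: (117|257) = +1, matching the cycle-count sign.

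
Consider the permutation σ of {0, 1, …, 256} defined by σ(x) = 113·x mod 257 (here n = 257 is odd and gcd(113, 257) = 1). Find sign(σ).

+1

Start at x=200: 200 → 241 → 248 → 11 → 215 → 137 → 61 → … (one orbit).
Cycle type of π: 128×2 + 1; total 3 cycles.
3 cycles on 257: each ℓ→(−1)^(ℓ−1), product (−1)^254 = +1.
Check: (113/257) = +1 by Zolotarev.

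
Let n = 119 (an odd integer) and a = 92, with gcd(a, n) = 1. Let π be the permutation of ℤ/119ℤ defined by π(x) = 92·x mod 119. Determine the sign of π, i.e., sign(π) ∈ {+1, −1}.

-1

Trace 78: π^k(78) = [78, 36, 99, 64, 57, 8, 22] for k=0..6.
Cycle type of π: 16×7 + 1×7; total 14 cycles.
Σ(ℓ_i−1) = 119−14 = 105; sign = (−1)^105 = -1.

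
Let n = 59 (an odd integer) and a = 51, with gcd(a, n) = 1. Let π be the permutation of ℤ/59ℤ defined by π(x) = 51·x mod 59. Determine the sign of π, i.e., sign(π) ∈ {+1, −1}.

Trace 25: π^k(25) = [25, 36, 7, 3, 35, 15, 57] for k=0..6.
The orbit structure of x ↦ 51x mod 59: 3 orbits of sizes [29, 29, 1].
n − c = 59 − 3 = 56; sign = (−1)^56 = +1.
Via Zolotarev, sign(π_{51}) = (51|59) = +1.

+1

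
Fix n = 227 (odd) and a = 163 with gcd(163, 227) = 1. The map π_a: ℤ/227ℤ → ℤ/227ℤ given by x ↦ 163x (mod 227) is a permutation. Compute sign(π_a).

Orbit of 138 under x↦163x: [138, 21, 18, 210, 180, 57, 211]… (length divides ord_227(163)).
π_163 has 2 disjoint cycles with lengths [226, 1] on {0,…,226}.
2 cycles on 227: each ℓ→(−1)^(ℓ−1), product (−1)^225 = -1.
(163|227)_J = -1 (Zolotarev's lemma cross-check).

-1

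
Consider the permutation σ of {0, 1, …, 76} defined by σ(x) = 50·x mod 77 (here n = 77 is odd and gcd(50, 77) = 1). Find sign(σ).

-1

Trace 57: π^k(57) = [57, 1, 50, 36, 29, 64, 43] for k=0..6.
Decompose π into cycles: lengths [10, 10, 10, 10, 10, 10, 10, 1, 1, 1, 1, 1, 1, 1] (14 cycles, including the fixed point 0).
14 cycles on 77: each ℓ→(−1)^(ℓ−1), product (−1)^63 = -1.
The Jacobi symbol (50|77) = -1 (Zolotarev) agrees.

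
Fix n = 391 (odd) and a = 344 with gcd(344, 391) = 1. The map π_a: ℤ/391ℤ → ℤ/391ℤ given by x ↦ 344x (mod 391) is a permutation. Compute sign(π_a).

Start at x=254: 254 → 183 → 1 → 344 → 254 (one orbit).
Cycle lengths of π_344 on ℤ/391ℤ: [4, 4, 4, 4, 4, 4, 4, 4, 4, 4, 4, 4, 4, 4, 4, 4, 4, 4, 4, 4, 4, 4, 4, 4, 4, 4, 4, 4, 4, 4, 4, 4, 4, 4, 4, 4, 4, 4, 4, 4, 4, 4, 4, 4, 4, 4, 4, 4, 4, 4, 4, 4, 4, 4, 4, 4, 4, 4, 4, 4, 4, 4, 4, 4, 4, 4, 4, 4, 4, 4, 4, 4, 4, 4, 4, 4, 4, 4, 4, 4, 4, 4, 4, 4, 4, 4, 4, 4, 4, 4, 4, 4, 2, 2, 2, 2, 2, 2, 2, 2, 2, 2, 2, 1]; 104 cycles in total.
With 104 cycles on 391 points, sign = (−1)^{391−104} = -1.
Zolotarev: (344|391) = -1, matching the cycle-count sign.

-1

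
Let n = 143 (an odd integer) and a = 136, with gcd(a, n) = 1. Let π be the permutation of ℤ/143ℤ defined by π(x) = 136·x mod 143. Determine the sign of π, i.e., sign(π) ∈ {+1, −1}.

Start at x=59: 59 → 16 → 31 → 69 → 89 → 92 → 71 → … (one orbit).
The orbit structure of x ↦ 136x mod 143: 6 orbits of sizes [60, 60, 12, 5, 5, 1].
Σ(ℓ_i−1) = 143−6 = 137; sign = (−1)^137 = -1.
Via Zolotarev, sign(π_{136}) = (136|143) = -1.

-1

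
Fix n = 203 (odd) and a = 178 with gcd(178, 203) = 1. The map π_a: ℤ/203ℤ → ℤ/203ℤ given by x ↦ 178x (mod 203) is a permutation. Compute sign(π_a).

-1

Trace 187: π^k(187) = [187, 197, 150, 107, 167, 88, 33] for k=0..6.
π_178 has 8 disjoint cycles with lengths [42, 42, 42, 42, 14, 14, 6, 1] on {0,…,202}.
203 − 8 = 195 transpositions; sign(π) = (−1)^195 = -1.
(178|203)_J = -1 (Zolotarev's lemma cross-check).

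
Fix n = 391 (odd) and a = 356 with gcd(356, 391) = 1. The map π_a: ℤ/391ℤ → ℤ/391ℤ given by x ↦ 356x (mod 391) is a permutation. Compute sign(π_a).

Start at x=373: 373 → 239 → 237 → 307 → 203 → 324 → 390 → … (one orbit).
26 cycles of lengths [22, 22, 22, 22, 22, 22, 22, 22, 22, 22, 22, 22, 22, 22, 22, 22, 22, 2, 2, 2, 2, 2, 2, 2, 2, 1].
n − c = 391 − 26 = 365; sign = (−1)^365 = -1.
Via Zolotarev, sign(π_{356}) = (356|391) = -1.

-1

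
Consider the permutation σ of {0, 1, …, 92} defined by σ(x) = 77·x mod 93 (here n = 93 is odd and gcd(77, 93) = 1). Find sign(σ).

+1

Orbit of 89 under x↦77x: [89, 64, 92, 16, 23, 4, 29]… (length divides ord_93(77)).
π_77 has 11 disjoint cycles with lengths [10, 10, 10, 10, 10, 10, 10, 10, 10, 2, 1] on {0,…,92}.
n − c = 93 − 11 = 82; sign = (−1)^82 = +1.
Zolotarev: (77|93) = +1, matching the cycle-count sign.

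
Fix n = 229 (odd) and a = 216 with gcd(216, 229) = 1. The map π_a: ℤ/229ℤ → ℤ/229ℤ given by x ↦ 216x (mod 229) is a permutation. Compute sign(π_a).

Trace 172: π^k(172) = [172, 54, 214, 195, 213, 208, 44] for k=0..6.
Cycle lengths of π_216 on ℤ/229ℤ: [76, 76, 76, 1]; 4 cycles in total.
4 cycles on 229: each ℓ→(−1)^(ℓ−1), product (−1)^225 = -1.
(216|229)_J = -1 (Zolotarev's lemma cross-check).

-1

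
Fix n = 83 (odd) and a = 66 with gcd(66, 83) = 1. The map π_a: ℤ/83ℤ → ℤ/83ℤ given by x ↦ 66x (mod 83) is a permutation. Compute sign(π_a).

-1

Trace 81: π^k(81) = [81, 34, 3, 32, 37, 35, 69] for k=0..6.
Decompose π into cycles: lengths [82, 1] (2 cycles, including the fixed point 0).
2 cycles on 83: each ℓ→(−1)^(ℓ−1), product (−1)^81 = -1.
Check: (66/83) = -1 by Zolotarev.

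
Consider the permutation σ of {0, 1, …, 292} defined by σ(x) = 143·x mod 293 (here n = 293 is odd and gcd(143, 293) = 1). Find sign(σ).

Orbit of 152 under x↦143x: [152, 54, 104, 222, 102, 229, 224]… (length divides ord_293(143)).
π_143 has 3 disjoint cycles with lengths [146, 146, 1] on {0,…,292}.
3 cycles on 293: each ℓ→(−1)^(ℓ−1), product (−1)^290 = +1.
Via Zolotarev, sign(π_{143}) = (143|293) = +1.

+1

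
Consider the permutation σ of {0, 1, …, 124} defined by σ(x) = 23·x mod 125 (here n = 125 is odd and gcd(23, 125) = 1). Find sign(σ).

Orbit of 113 under x↦23x: [113, 99, 27, 121, 33, 9, 82]… (length divides ord_125(23)).
Cycle lengths of π_23 on ℤ/125ℤ: [100, 20, 4, 1]; 4 cycles in total.
125 − 4 = 121 transpositions; sign(π) = (−1)^121 = -1.

-1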